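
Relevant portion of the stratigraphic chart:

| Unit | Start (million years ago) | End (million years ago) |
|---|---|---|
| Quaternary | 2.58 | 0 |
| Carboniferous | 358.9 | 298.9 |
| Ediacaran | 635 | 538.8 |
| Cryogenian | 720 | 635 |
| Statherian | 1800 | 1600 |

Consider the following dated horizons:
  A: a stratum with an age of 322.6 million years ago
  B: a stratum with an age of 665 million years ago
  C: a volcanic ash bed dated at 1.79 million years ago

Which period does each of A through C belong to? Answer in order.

A — Carboniferous; B — Cryogenian; C — Quaternary

Match each age against the start–end ranges in the excerpt: A = 322.6 Ma → Carboniferous (358.9–298.9); B = 665 Ma → Cryogenian (720–635); C = 1.79 Ma → Quaternary (2.58–0).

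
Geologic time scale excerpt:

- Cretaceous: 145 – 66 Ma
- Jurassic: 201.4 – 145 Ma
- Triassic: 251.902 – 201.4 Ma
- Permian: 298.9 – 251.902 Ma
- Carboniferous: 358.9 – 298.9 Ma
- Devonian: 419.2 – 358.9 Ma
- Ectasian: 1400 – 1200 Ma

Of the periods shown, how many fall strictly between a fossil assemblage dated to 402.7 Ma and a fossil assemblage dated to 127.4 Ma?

The older date is 402.7 Ma and the younger is 127.4 Ma.
Periods with start < 402.7 and end > 127.4 Ma: Carboniferous (358.9–298.9), Permian (298.9–251.902), Triassic (251.902–201.4), Jurassic (201.4–145).
That is 4 complete periods.

4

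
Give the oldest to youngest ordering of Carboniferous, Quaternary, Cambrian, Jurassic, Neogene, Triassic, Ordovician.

Group by era (each group listed oldest first) — Paleozoic: Cambrian, Ordovician, Carboniferous; Mesozoic: Triassic, Jurassic; Cenozoic: Neogene, Quaternary. The eras run Paleozoic → Mesozoic → Cenozoic. Concatenating the groups in that era order gives oldest to youngest directly.

Cambrian, Ordovician, Carboniferous, Triassic, Jurassic, Neogene, Quaternary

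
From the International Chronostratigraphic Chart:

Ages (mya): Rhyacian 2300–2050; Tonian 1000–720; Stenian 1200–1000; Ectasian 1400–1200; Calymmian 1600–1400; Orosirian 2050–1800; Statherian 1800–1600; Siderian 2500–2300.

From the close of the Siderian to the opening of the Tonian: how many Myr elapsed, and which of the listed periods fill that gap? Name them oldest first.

End of Siderian = 2300 Ma; start of Tonian = 1000 Ma.
Gap = 2300 − 1000 = 1300 Myr.
Periods wholly inside 2300–1000 Ma: Rhyacian (2300–2050), Orosirian (2050–1800), Statherian (1800–1600), Calymmian (1600–1400), Ectasian (1400–1200), Stenian (1200–1000).

1300 million years; Rhyacian, Orosirian, Statherian, Calymmian, Ectasian, Stenian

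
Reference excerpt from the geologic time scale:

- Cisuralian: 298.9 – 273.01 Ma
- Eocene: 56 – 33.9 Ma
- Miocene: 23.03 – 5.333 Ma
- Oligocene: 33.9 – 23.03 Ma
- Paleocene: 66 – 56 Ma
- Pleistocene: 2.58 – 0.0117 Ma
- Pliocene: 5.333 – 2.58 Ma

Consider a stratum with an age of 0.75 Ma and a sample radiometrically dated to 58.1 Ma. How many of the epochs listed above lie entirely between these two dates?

4

The older date is 58.1 Ma and the younger is 0.75 Ma.
Epochs with start < 58.1 and end > 0.75 Ma: Eocene (56–33.9), Oligocene (33.9–23.03), Miocene (23.03–5.333), Pliocene (5.333–2.58).
That is 4 complete epochs.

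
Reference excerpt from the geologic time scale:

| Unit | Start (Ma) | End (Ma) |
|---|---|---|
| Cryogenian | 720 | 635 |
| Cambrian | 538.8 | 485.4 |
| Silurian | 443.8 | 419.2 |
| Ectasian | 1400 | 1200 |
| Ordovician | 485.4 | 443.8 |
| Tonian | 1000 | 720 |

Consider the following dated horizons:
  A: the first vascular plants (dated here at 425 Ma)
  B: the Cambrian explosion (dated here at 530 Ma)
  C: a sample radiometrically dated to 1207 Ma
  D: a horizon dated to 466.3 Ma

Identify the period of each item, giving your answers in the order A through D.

Match each age against the start–end ranges in the excerpt: A = 425 Ma → Silurian (443.8–419.2); B = 530 Ma → Cambrian (538.8–485.4); C = 1207 Ma → Ectasian (1400–1200); D = 466.3 Ma → Ordovician (485.4–443.8).

A — Silurian; B — Cambrian; C — Ectasian; D — Ordovician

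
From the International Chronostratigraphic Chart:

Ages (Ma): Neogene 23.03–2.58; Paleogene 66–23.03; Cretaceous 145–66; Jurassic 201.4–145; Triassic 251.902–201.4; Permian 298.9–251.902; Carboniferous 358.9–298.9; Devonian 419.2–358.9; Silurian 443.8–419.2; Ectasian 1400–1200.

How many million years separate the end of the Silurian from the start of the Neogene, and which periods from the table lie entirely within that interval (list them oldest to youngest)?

396.17 million years; Devonian, Carboniferous, Permian, Triassic, Jurassic, Cretaceous, Paleogene

The Silurian closes at 419.2 Ma and the Neogene opens at 23.03 Ma, so the interval is 419.2 − 23.03 = 396.17 Myr.
A period fits inside if it starts at or after 419.2 Ma and ends at or before 23.03 Ma; oldest first that gives Devonian, Carboniferous, Permian, Triassic, Jurassic, Cretaceous, Paleogene.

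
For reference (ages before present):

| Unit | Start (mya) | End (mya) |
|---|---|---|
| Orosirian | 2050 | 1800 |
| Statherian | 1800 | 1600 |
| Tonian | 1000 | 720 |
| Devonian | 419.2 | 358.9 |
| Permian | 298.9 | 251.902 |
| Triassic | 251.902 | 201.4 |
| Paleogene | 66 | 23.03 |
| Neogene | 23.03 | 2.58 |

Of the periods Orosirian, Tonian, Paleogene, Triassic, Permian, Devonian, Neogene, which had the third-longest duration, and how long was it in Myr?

Durations: Orosirian 250; Tonian 280; Paleogene 42.97; Triassic 50.502; Permian 46.998; Devonian 60.3; Neogene 20.45 Myr.
Sorted longest-first: Tonian (280), Orosirian (250), Devonian (60.3), Triassic (50.502), Permian (46.998), Paleogene (42.97), Neogene (20.45).
The third longest is Devonian at 60.3 Myr.

Devonian, 60.3 million years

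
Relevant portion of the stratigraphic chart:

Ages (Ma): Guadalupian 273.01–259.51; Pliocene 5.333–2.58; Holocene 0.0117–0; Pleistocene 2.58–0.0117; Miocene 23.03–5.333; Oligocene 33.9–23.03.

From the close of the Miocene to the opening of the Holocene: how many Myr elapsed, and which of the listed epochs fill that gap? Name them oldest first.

5.3213 million years; Pliocene, Pleistocene

The Miocene closes at 5.333 Ma and the Holocene opens at 0.0117 Ma, so the interval is 5.333 − 0.0117 = 5.3213 Myr.
An epoch fits inside if it starts at or after 5.333 Ma and ends at or before 0.0117 Ma; oldest first that gives Pliocene, Pleistocene.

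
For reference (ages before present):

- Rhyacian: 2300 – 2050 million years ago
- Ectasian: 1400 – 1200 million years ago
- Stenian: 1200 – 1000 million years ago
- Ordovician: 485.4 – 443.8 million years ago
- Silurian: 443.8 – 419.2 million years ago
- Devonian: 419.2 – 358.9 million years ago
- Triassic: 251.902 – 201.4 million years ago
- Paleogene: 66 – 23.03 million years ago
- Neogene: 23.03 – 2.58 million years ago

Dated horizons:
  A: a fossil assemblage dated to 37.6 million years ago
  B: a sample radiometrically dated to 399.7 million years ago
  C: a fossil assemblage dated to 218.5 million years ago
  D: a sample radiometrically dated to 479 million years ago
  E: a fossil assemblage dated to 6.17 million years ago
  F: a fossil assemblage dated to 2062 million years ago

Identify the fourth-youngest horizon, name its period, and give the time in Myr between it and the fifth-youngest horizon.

Sorted youngest-first by Ma: E (6.17), A (37.6), C (218.5), B (399.7), D (479), F (2062).
The fourth youngest is B at 399.7 Ma, which lies in 419.2–358.9 Ma: the Devonian.
The fifth youngest is D at 479 Ma; separation = |399.7 − 479| = 79.3 Myr.

B, in the Devonian; 79.3 million years to D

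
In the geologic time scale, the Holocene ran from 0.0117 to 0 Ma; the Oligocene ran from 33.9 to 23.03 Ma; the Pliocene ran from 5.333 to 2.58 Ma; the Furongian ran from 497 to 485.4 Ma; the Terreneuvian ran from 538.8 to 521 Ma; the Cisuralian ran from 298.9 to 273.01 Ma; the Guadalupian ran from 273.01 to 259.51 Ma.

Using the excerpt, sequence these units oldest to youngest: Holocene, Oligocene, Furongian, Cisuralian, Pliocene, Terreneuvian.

Terreneuvian, Furongian, Cisuralian, Oligocene, Pliocene, Holocene

Sorting by start age (descending Ma, since larger Ma = older): Terreneuvian start 538.8, Furongian start 497, Cisuralian start 298.9, Oligocene start 33.9, Pliocene start 5.333, Holocene start 0.0117.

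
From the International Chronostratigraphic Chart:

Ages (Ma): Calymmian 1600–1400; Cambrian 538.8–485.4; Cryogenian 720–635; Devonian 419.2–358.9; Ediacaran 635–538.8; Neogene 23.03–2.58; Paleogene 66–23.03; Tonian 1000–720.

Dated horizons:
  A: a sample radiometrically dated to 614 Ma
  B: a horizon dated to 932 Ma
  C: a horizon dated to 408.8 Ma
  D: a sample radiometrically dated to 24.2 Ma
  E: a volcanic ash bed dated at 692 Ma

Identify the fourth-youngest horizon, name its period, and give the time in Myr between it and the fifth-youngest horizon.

Smaller Ma means younger, so youngest first: D 24.2 < C 408.8 < A 614 < E 692 < B 932.
Counting 4 along gives E (692 Ma); the excerpt puts that inside the Cryogenian, 720–635 Ma.
Next in line is B (932 Ma), and 932 − 692 = 240 Myr.

E, in the Cryogenian; 240 million years to B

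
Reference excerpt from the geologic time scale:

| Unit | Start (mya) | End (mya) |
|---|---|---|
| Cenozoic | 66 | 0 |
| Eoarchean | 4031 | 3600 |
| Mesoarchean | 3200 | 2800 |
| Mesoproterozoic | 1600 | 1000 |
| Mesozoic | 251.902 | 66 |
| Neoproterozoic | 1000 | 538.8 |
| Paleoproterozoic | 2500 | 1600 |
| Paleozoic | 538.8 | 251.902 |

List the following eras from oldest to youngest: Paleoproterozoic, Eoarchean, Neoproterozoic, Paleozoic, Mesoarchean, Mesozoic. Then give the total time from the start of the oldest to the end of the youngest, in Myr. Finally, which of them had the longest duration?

Eoarchean, Mesoarchean, Paleoproterozoic, Neoproterozoic, Paleozoic, Mesozoic; total span 3965 Myr; longest is Paleoproterozoic

From the excerpt: Paleoproterozoic 2500–1600; Eoarchean 4031–3600; Neoproterozoic 1000–538.8; Paleozoic 538.8–251.902; Mesoarchean 3200–2800; Mesozoic 251.902–66 (Ma).
Larger Ma is earlier, so the oldest is Eoarchean and the youngest is Mesozoic; oldest to youngest: Eoarchean, Mesoarchean, Paleoproterozoic, Neoproterozoic, Paleozoic, Mesozoic.
Oldest start 4031 minus youngest end 66 gives 3965 Myr overall.
Individual lengths (start − end): Eoarchean 431; Mesozoic 185.902; Mesoarchean 400; Neoproterozoic 461.2; Paleozoic 286.898; Paleoproterozoic 900. The largest is Paleoproterozoic at 900 Myr.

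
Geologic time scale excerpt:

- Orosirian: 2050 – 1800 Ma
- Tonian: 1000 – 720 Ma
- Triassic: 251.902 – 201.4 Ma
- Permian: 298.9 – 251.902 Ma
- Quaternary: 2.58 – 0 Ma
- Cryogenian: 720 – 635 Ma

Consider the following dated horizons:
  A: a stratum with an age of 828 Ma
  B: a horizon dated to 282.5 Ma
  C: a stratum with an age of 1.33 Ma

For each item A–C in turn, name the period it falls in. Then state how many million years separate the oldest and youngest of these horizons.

Match each age against the start–end ranges in the excerpt: A = 828 Ma → Tonian (1000–720); B = 282.5 Ma → Permian (298.9–251.902); C = 1.33 Ma → Quaternary (2.58–0).
The largest age is 828 Ma and the smallest is 1.33 Ma; their difference is 826.67 Myr.

A — Tonian; B — Permian; C — Quaternary; span 826.67 million years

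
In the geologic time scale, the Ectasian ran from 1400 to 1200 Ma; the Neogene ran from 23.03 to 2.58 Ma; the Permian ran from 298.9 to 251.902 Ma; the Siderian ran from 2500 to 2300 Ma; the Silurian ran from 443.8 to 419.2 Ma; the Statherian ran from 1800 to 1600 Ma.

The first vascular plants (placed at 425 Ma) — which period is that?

425 Ma lies between 443.8 and 419.2 Ma, so it falls in the Silurian.

Silurian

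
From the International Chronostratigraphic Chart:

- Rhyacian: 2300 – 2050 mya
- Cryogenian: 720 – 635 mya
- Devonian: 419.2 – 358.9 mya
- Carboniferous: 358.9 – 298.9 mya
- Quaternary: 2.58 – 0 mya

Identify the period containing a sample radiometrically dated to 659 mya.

659 Ma lies between 720 and 635 Ma, so it falls in the Cryogenian.

Cryogenian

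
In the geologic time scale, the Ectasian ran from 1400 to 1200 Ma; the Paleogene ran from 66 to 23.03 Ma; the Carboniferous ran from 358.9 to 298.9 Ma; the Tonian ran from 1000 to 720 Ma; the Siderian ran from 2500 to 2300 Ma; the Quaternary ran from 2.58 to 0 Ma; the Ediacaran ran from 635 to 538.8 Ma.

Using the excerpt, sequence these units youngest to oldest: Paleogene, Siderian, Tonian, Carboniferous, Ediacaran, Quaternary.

Sorting by start age (ascending Ma, since larger Ma = older): Quaternary began 2.58, Paleogene began 66, Carboniferous began 358.9, Ediacaran began 635, Tonian began 1000, Siderian began 2500.

Quaternary, Paleogene, Carboniferous, Ediacaran, Tonian, Siderian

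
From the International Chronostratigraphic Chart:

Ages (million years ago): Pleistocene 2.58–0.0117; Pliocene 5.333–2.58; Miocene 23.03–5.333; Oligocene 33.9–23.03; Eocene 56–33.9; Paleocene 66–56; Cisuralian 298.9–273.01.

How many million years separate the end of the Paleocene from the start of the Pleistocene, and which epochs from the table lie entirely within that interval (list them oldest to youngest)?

End of Paleocene = 56 Ma; start of Pleistocene = 2.58 Ma.
Gap = 56 − 2.58 = 53.42 Myr.
Epochs wholly inside 56–2.58 Ma: Eocene (56–33.9), Oligocene (33.9–23.03), Miocene (23.03–5.333), Pliocene (5.333–2.58).

53.42 million years; Eocene, Oligocene, Miocene, Pliocene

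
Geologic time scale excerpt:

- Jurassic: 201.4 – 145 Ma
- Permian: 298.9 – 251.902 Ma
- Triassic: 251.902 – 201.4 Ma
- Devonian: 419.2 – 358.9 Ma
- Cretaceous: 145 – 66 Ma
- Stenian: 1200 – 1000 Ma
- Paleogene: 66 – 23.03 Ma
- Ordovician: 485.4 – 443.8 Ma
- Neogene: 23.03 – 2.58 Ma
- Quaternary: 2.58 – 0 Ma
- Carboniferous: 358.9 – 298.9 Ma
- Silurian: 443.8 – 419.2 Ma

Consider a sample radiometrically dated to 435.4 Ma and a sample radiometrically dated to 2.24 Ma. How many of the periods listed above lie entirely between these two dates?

8

The older date is 435.4 Ma and the younger is 2.24 Ma.
Periods with start < 435.4 and end > 2.24 Ma: Devonian (419.2–358.9), Carboniferous (358.9–298.9), Permian (298.9–251.902), Triassic (251.902–201.4), Jurassic (201.4–145), Cretaceous (145–66), Paleogene (66–23.03), Neogene (23.03–2.58).
That is 8 complete periods.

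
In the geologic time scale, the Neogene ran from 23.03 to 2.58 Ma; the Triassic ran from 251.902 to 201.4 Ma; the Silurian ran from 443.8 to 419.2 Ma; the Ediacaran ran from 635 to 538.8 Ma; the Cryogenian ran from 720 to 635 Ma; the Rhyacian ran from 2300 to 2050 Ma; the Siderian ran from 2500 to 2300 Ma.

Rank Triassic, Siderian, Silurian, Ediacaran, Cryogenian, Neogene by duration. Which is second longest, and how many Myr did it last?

Ediacaran, 96.2 million years

Durations: Triassic 50.502; Siderian 200; Silurian 24.6; Ediacaran 96.2; Cryogenian 85; Neogene 20.45 Myr.
Sorted longest-first: Siderian (200), Ediacaran (96.2), Cryogenian (85), Triassic (50.502), Silurian (24.6), Neogene (20.45).
The second longest is Ediacaran at 96.2 Myr.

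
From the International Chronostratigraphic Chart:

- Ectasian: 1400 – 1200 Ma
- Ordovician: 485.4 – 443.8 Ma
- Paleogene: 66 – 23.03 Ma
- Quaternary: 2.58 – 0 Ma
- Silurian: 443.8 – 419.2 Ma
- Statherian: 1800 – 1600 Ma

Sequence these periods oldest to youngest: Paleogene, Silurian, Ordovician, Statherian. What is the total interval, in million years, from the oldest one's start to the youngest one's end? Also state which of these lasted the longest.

Start ages (Ma): Statherian 1800, Ordovician 485.4, Silurian 443.8, Paleogene 66.
Ordered oldest to youngest: Statherian, Ordovician, Silurian, Paleogene.
Span = 1800 − 23.03 = 1776.97 Myr.
Durations: Statherian 200, Ordovician 41.6, Paleogene 42.97, Silurian 24.6 → longest is Statherian (200 Myr).

Statherian, Ordovician, Silurian, Paleogene; total span 1776.97 Myr; longest is Statherian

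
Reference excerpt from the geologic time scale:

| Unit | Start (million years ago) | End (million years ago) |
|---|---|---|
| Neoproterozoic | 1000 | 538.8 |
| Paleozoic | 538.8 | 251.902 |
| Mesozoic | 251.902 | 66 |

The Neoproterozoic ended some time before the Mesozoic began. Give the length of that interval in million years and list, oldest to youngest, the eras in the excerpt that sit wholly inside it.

286.898 million years; Paleozoic

The Neoproterozoic closes at 538.8 Ma and the Mesozoic opens at 251.902 Ma, so the interval is 538.8 − 251.902 = 286.898 Myr.
An era fits inside if it starts at or after 538.8 Ma and ends at or before 251.902 Ma; oldest first that gives Paleozoic.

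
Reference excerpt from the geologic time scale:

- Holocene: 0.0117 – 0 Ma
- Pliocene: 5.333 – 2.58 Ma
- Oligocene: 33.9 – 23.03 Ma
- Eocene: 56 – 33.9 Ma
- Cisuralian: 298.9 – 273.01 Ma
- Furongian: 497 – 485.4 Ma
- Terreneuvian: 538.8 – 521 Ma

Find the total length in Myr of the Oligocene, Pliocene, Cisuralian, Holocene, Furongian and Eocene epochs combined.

73.2247 million years

Duration is start − end for each: (33.9 − 23.03) + (5.333 − 2.58) + (298.9 − 273.01) + (0.0117 − 0) + (497 − 485.4) + (56 − 33.9).
That is 10.87 + 2.753 + 25.89 + 0.0117 + 11.6 + 22.1, which totals 73.2247 million years.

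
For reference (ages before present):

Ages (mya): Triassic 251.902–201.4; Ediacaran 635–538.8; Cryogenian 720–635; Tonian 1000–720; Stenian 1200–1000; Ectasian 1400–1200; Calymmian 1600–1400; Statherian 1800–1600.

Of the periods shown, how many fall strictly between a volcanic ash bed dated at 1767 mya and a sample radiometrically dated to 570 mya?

5

The older date is 1767 Ma and the younger is 570 Ma.
Periods with start < 1767 and end > 570 Ma: Calymmian (1600–1400), Ectasian (1400–1200), Stenian (1200–1000), Tonian (1000–720), Cryogenian (720–635).
That is 5 complete periods.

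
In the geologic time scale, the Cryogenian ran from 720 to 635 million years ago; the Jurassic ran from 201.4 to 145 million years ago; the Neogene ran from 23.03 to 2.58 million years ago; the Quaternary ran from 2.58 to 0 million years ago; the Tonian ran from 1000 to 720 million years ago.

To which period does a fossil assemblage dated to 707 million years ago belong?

707 Ma lies between 720 and 635 Ma, so it falls in the Cryogenian.

Cryogenian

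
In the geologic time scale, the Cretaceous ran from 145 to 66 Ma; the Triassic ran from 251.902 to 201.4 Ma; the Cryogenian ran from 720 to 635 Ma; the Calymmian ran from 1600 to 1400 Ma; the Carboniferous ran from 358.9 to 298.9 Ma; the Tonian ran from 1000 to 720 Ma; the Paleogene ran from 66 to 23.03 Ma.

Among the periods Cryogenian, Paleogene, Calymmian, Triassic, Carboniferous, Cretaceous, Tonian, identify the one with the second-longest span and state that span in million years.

Durations: Cryogenian 85; Paleogene 42.97; Calymmian 200; Triassic 50.502; Carboniferous 60; Cretaceous 79; Tonian 280 Myr.
Sorted longest-first: Tonian (280), Calymmian (200), Cryogenian (85), Cretaceous (79), Carboniferous (60), Triassic (50.502), Paleogene (42.97).
The second longest is Calymmian at 200 Myr.

Calymmian, 200 million years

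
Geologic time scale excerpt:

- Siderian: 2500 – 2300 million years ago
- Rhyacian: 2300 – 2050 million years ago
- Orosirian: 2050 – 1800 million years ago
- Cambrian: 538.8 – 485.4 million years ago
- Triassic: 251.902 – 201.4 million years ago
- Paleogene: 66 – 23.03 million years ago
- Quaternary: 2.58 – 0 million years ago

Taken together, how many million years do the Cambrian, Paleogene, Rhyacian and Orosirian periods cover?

596.37 million years

Duration is start − end for each: (538.8 − 485.4) + (66 − 23.03) + (2300 − 2050) + (2050 − 1800).
That is 53.4 + 42.97 + 250 + 250, which totals 596.37 million years.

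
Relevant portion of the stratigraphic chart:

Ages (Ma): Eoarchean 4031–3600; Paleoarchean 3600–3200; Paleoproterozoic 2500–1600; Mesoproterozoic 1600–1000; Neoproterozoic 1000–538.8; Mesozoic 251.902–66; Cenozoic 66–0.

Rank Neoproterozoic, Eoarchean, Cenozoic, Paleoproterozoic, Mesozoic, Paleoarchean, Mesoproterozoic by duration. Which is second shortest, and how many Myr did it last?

Start − end for each: Neoproterozoic 1000 − 538.8 = 461.2; Eoarchean 4031 − 3600 = 431; Cenozoic 66 − 0 = 66; Paleoproterozoic 2500 − 1600 = 900; Mesozoic 251.902 − 66 = 185.902; Paleoarchean 3600 − 3200 = 400; Mesoproterozoic 1600 − 1000 = 600.
Ranking these from shortest: Cenozoic < Mesozoic < Paleoarchean < Eoarchean < Neoproterozoic < Mesoproterozoic < Paleoproterozoic.
Position 2 in that ranking is Mesozoic, which lasted 185.902 Myr.

Mesozoic, 185.902 million years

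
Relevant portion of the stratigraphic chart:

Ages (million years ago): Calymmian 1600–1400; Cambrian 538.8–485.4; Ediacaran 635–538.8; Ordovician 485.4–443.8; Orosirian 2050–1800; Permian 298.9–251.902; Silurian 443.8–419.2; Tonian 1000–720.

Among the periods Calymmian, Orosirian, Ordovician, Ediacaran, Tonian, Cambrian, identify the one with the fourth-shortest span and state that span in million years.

Calymmian, 200 million years

Start − end for each: Calymmian 1600 − 1400 = 200; Orosirian 2050 − 1800 = 250; Ordovician 485.4 − 443.8 = 41.6; Ediacaran 635 − 538.8 = 96.2; Tonian 1000 − 720 = 280; Cambrian 538.8 − 485.4 = 53.4.
Ranking these from shortest: Ordovician < Cambrian < Ediacaran < Calymmian < Orosirian < Tonian.
Position 4 in that ranking is Calymmian, which lasted 200 Myr.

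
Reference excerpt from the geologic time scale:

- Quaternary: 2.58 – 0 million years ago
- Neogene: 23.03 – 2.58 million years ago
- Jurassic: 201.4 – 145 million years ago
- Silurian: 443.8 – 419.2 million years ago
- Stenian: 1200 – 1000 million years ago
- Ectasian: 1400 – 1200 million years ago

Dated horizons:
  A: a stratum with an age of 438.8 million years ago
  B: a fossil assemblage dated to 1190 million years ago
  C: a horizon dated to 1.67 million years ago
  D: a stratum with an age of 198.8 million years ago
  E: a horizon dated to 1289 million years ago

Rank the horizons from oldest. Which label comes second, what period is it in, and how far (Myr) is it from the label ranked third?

B, in the Stenian; 751.2 million years to A

Sorted oldest-first by Ma: E (1289), B (1190), A (438.8), D (198.8), C (1.67).
The second oldest is B at 1190 Ma, which lies in 1200–1000 Ma: the Stenian.
The third oldest is A at 438.8 Ma; separation = |1190 − 438.8| = 751.2 Myr.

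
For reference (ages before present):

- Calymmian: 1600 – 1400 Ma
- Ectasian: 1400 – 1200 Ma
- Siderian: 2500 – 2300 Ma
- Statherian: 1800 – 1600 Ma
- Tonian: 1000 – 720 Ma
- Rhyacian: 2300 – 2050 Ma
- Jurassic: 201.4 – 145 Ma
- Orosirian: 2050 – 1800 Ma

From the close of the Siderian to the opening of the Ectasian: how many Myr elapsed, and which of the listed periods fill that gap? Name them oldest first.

900 million years; Rhyacian, Orosirian, Statherian, Calymmian

End of Siderian = 2300 Ma; start of Ectasian = 1400 Ma.
Gap = 2300 − 1400 = 900 Myr.
Periods wholly inside 2300–1400 Ma: Rhyacian (2300–2050), Orosirian (2050–1800), Statherian (1800–1600), Calymmian (1600–1400).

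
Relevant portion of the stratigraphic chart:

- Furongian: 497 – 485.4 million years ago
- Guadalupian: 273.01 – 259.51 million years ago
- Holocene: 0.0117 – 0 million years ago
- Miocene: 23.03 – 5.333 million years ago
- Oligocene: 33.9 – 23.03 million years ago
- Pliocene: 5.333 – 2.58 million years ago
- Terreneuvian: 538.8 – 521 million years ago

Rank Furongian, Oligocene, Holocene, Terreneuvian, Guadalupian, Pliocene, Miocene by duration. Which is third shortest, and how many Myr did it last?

Start − end for each: Furongian 497 − 485.4 = 11.6; Oligocene 33.9 − 23.03 = 10.87; Holocene 0.0117 − 0 = 0.0117; Terreneuvian 538.8 − 521 = 17.8; Guadalupian 273.01 − 259.51 = 13.5; Pliocene 5.333 − 2.58 = 2.753; Miocene 23.03 − 5.333 = 17.697.
Ranking these from shortest: Holocene < Pliocene < Oligocene < Furongian < Guadalupian < Miocene < Terreneuvian.
Position 3 in that ranking is Oligocene, which lasted 10.87 Myr.

Oligocene, 10.87 million years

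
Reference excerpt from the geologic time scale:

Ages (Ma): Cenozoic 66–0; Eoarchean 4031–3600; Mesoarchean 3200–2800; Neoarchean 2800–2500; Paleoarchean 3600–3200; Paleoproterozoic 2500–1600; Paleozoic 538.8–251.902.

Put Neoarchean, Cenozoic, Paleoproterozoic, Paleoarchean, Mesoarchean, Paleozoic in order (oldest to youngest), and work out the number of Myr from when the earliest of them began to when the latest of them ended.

From the excerpt: Neoarchean 2800–2500; Cenozoic 66–0; Paleoproterozoic 2500–1600; Paleoarchean 3600–3200; Mesoarchean 3200–2800; Paleozoic 538.8–251.902 (Ma).
Larger Ma is earlier, so the oldest is Paleoarchean and the youngest is Cenozoic; oldest to youngest: Paleoarchean, Mesoarchean, Neoarchean, Paleoproterozoic, Paleozoic, Cenozoic.
Oldest start 3600 minus youngest end 0 gives 3600 Myr overall.

Paleoarchean, Mesoarchean, Neoarchean, Paleoproterozoic, Paleozoic, Cenozoic; total span 3600 Myr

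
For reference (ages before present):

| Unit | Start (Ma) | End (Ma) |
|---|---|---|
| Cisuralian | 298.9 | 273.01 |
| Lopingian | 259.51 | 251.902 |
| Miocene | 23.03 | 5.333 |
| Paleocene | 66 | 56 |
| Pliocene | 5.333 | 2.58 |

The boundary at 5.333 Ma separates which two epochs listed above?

The Miocene ends at 5.333 Ma and the Pliocene begins at 5.333 Ma, so they share that boundary.

Miocene and Pliocene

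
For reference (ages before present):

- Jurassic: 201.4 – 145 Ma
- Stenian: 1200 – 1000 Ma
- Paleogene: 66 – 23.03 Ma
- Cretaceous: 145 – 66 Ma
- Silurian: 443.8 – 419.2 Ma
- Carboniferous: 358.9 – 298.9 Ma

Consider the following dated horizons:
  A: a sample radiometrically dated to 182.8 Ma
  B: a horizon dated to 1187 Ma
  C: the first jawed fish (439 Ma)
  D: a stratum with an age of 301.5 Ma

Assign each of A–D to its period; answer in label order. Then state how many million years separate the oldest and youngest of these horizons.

A: 182.8 Ma lies in 201.4–145 Ma, so Jurassic.
B: 1187 Ma lies in 1200–1000 Ma, so Stenian.
C: 439 Ma lies in 443.8–419.2 Ma, so Silurian.
D: 301.5 Ma lies in 358.9–298.9 Ma, so Carboniferous.
Oldest = 1187 Ma, youngest = 182.8 Ma → span 1004.2 Myr.

A — Jurassic; B — Stenian; C — Silurian; D — Carboniferous; span 1004.2 million years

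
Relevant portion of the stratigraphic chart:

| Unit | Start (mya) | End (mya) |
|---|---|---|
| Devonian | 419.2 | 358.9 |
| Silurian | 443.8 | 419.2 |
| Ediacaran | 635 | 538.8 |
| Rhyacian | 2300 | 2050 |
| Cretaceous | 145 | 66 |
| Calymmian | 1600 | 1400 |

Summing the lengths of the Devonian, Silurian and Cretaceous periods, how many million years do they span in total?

163.9 million years

Each duration: Devonian = 60.3; Silurian = 24.6; Cretaceous = 79.
Sum: 60.3 + 24.6 + 79 = 163.9 Myr.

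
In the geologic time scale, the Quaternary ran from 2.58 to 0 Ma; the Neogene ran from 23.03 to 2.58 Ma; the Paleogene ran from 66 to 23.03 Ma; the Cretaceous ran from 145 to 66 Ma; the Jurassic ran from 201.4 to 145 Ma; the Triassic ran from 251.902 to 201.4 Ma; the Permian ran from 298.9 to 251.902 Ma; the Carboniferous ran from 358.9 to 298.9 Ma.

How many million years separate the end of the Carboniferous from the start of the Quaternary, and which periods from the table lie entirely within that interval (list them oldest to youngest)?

The Carboniferous closes at 298.9 Ma and the Quaternary opens at 2.58 Ma, so the interval is 298.9 − 2.58 = 296.32 Myr.
A period fits inside if it starts at or after 298.9 Ma and ends at or before 2.58 Ma; oldest first that gives Permian, Triassic, Jurassic, Cretaceous, Paleogene, Neogene.

296.32 million years; Permian, Triassic, Jurassic, Cretaceous, Paleogene, Neogene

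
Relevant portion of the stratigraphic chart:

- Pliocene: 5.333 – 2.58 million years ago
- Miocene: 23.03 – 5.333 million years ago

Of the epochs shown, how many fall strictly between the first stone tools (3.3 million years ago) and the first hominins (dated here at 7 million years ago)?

0

The older date is 7 Ma and the younger is 3.3 Ma.
No epoch both begins after 7 Ma and ends before 3.3 Ma, so the count is 0.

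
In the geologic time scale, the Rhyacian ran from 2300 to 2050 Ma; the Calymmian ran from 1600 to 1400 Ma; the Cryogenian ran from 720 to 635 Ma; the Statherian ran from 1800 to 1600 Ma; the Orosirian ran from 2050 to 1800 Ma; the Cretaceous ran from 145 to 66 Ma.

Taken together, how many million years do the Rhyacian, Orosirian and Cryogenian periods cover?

585 million years

Duration is start − end for each: (2300 − 2050) + (2050 − 1800) + (720 − 635).
That is 250 + 250 + 85, which totals 585 million years.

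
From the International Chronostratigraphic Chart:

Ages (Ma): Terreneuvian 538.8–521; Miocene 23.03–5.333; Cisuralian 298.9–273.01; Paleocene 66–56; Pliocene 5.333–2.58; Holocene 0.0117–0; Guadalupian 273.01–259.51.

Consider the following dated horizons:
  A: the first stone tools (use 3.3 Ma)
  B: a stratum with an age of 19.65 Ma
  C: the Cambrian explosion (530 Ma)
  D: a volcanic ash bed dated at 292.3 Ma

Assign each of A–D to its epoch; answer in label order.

A — Pliocene; B — Miocene; C — Terreneuvian; D — Cisuralian

A: 3.3 Ma lies in 5.333–2.58 Ma, so Pliocene.
B: 19.65 Ma lies in 23.03–5.333 Ma, so Miocene.
C: 530 Ma lies in 538.8–521 Ma, so Terreneuvian.
D: 292.3 Ma lies in 298.9–273.01 Ma, so Cisuralian.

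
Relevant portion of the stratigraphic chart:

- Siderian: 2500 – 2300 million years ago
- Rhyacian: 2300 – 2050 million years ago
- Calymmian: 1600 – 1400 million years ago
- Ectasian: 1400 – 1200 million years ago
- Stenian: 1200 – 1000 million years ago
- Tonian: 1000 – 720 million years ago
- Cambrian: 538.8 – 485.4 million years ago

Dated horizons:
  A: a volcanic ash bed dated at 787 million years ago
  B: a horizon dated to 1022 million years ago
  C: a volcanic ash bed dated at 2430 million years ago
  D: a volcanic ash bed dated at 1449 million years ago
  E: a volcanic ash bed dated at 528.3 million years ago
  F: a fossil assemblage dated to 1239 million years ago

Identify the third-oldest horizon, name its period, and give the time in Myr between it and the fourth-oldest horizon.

Larger Ma means older, so oldest first: C 2430 > D 1449 > F 1239 > B 1022 > A 787 > E 528.3.
Counting 3 along gives F (1239 Ma); the excerpt puts that inside the Ectasian, 1400–1200 Ma.
Next in line is B (1022 Ma), and 1239 − 1022 = 217 Myr.

F, in the Ectasian; 217 million years to B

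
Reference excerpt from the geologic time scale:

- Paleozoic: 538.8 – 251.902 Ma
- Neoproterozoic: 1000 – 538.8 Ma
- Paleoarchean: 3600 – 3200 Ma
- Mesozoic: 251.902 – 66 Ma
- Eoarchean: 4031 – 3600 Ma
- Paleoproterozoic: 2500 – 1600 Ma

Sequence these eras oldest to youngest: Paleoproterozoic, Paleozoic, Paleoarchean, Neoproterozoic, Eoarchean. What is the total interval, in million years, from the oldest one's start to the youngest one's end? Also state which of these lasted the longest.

Start ages (Ma): Eoarchean 4031, Paleoarchean 3600, Paleoproterozoic 2500, Neoproterozoic 1000, Paleozoic 538.8.
Ordered oldest to youngest: Eoarchean, Paleoarchean, Paleoproterozoic, Neoproterozoic, Paleozoic.
Span = 4031 − 251.902 = 3779.098 Myr.
Durations: Paleozoic 286.898, Paleoproterozoic 900, Eoarchean 431, Neoproterozoic 461.2, Paleoarchean 400 → longest is Paleoproterozoic (900 Myr).

Eoarchean → Paleoarchean → Paleoproterozoic → Neoproterozoic → Paleozoic; total span 3779.098 Myr; longest is Paleoproterozoic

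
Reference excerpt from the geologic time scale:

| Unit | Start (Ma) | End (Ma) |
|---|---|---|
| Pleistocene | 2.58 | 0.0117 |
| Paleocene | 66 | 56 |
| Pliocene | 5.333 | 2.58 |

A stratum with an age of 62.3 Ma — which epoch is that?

Paleocene

62.3 Ma lies between 66 and 56 Ma, so it falls in the Paleocene.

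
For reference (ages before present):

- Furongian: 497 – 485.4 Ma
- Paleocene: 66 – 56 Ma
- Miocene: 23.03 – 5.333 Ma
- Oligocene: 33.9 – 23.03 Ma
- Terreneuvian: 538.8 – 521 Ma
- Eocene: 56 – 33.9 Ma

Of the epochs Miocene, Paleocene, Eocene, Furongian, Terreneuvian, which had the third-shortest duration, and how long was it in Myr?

Miocene, 17.697 million years

Start − end for each: Miocene 23.03 − 5.333 = 17.697; Paleocene 66 − 56 = 10; Eocene 56 − 33.9 = 22.1; Furongian 497 − 485.4 = 11.6; Terreneuvian 538.8 − 521 = 17.8.
Ranking these from shortest: Paleocene < Furongian < Miocene < Terreneuvian < Eocene.
Position 3 in that ranking is Miocene, which lasted 17.697 Myr.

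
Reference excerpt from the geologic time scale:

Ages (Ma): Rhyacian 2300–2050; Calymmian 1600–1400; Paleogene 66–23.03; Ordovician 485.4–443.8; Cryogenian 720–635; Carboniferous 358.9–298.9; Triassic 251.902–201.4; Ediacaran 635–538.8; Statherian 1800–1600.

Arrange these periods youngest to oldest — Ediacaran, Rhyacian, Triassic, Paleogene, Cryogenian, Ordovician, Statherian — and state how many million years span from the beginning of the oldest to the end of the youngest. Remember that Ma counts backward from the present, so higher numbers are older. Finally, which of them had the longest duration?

From the excerpt: Ediacaran 635–538.8; Rhyacian 2300–2050; Triassic 251.902–201.4; Paleogene 66–23.03; Cryogenian 720–635; Ordovician 485.4–443.8; Statherian 1800–1600 (Ma).
Larger Ma is earlier, so the oldest is Rhyacian and the youngest is Paleogene; youngest to oldest: Paleogene, Triassic, Ordovician, Ediacaran, Cryogenian, Statherian, Rhyacian.
Oldest start 2300 minus youngest end 23.03 gives 2276.97 Myr overall.
Individual lengths (start − end): Ordovician 41.6; Rhyacian 250; Paleogene 42.97; Statherian 200; Cryogenian 85; Ediacaran 96.2; Triassic 50.502. The largest is Rhyacian at 250 Myr.

Paleogene → Triassic → Ordovician → Ediacaran → Cryogenian → Statherian → Rhyacian; total span 2276.97 Myr; longest is Rhyacian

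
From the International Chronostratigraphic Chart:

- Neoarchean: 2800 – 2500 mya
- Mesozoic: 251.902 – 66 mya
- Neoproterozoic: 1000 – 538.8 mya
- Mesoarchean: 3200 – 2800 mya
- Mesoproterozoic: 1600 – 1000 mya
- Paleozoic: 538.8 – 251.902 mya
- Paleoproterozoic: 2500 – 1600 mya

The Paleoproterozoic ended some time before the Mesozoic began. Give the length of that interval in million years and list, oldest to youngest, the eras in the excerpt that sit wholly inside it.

End of Paleoproterozoic = 1600 Ma; start of Mesozoic = 251.902 Ma.
Gap = 1600 − 251.902 = 1348.098 Myr.
Eras wholly inside 1600–251.902 Ma: Mesoproterozoic (1600–1000), Neoproterozoic (1000–538.8), Paleozoic (538.8–251.902).

1348.098 million years; Mesoproterozoic, Neoproterozoic, Paleozoic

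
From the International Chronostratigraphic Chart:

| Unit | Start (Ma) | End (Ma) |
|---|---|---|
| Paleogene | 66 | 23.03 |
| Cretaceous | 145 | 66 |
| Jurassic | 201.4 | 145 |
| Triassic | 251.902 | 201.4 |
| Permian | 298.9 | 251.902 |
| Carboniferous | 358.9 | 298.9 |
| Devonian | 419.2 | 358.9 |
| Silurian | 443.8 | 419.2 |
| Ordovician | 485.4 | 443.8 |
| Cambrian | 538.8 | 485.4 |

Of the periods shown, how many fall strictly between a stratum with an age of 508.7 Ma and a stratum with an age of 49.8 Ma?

8

The older date is 508.7 Ma and the younger is 49.8 Ma.
Periods with start < 508.7 and end > 49.8 Ma: Ordovician (485.4–443.8), Silurian (443.8–419.2), Devonian (419.2–358.9), Carboniferous (358.9–298.9), Permian (298.9–251.902), Triassic (251.902–201.4), Jurassic (201.4–145), Cretaceous (145–66).
That is 8 complete periods.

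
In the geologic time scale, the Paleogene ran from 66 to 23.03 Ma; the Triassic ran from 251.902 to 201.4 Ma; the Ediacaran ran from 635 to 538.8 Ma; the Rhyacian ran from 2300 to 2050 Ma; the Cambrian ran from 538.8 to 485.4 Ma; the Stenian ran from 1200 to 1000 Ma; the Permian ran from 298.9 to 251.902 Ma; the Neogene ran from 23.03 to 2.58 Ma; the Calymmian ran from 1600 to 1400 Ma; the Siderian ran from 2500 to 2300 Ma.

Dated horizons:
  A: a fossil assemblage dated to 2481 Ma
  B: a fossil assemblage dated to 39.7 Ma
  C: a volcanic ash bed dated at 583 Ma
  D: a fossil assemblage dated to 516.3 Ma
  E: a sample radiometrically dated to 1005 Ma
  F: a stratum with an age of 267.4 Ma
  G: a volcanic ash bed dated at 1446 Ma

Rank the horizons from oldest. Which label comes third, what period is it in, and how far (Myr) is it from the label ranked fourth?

E, in the Stenian; 422 million years to C

Sorted oldest-first by Ma: A (2481), G (1446), E (1005), C (583), D (516.3), F (267.4), B (39.7).
The third oldest is E at 1005 Ma, which lies in 1200–1000 Ma: the Stenian.
The fourth oldest is C at 583 Ma; separation = |1005 − 583| = 422 Myr.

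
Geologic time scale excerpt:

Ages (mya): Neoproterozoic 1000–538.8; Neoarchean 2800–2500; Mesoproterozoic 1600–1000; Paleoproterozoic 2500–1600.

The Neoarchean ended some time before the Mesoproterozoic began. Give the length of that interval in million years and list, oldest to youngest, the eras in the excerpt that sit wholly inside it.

End of Neoarchean = 2500 Ma; start of Mesoproterozoic = 1600 Ma.
Gap = 2500 − 1600 = 900 Myr.
Eras wholly inside 2500–1600 Ma: Paleoproterozoic (2500–1600).

900 million years; Paleoproterozoic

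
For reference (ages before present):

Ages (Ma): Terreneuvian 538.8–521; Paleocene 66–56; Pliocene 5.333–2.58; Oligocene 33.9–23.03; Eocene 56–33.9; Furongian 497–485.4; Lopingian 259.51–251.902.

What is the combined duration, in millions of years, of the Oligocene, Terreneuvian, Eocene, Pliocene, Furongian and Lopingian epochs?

72.731 million years

Duration is start − end for each: (33.9 − 23.03) + (538.8 − 521) + (56 − 33.9) + (5.333 − 2.58) + (497 − 485.4) + (259.51 − 251.902).
That is 10.87 + 17.8 + 22.1 + 2.753 + 11.6 + 7.608, which totals 72.731 million years.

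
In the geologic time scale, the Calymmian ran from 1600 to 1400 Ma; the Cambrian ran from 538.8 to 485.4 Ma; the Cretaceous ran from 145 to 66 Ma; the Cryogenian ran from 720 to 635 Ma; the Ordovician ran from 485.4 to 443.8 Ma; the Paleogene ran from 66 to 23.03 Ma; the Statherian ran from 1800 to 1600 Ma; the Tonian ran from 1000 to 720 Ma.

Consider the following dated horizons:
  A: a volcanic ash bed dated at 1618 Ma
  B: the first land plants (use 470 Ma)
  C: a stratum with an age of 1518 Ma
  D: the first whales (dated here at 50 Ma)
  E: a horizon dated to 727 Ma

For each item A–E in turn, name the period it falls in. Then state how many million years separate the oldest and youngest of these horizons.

A — Statherian; B — Ordovician; C — Calymmian; D — Paleogene; E — Tonian; span 1568 million years

Match each age against the start–end ranges in the excerpt: A = 1618 Ma → Statherian (1800–1600); B = 470 Ma → Ordovician (485.4–443.8); C = 1518 Ma → Calymmian (1600–1400); D = 50 Ma → Paleogene (66–23.03); E = 727 Ma → Tonian (1000–720).
The largest age is 1618 Ma and the smallest is 50 Ma; their difference is 1568 Myr.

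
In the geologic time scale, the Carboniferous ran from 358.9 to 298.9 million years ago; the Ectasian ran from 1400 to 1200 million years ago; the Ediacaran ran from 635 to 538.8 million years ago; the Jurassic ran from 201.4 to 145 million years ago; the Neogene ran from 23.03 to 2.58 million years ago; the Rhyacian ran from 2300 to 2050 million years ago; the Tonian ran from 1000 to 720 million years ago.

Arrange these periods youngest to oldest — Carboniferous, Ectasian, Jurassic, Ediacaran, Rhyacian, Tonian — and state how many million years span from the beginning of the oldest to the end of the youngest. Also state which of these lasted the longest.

From the excerpt: Carboniferous 358.9–298.9; Ectasian 1400–1200; Jurassic 201.4–145; Ediacaran 635–538.8; Rhyacian 2300–2050; Tonian 1000–720 (Ma).
Larger Ma is earlier, so the oldest is Rhyacian and the youngest is Jurassic; youngest to oldest: Jurassic, Carboniferous, Ediacaran, Tonian, Ectasian, Rhyacian.
Oldest start 2300 minus youngest end 145 gives 2155 Myr overall.
Individual lengths (start − end): Tonian 280; Jurassic 56.4; Rhyacian 250; Ediacaran 96.2; Carboniferous 60; Ectasian 200. The largest is Tonian at 280 Myr.

Jurassic → Carboniferous → Ediacaran → Tonian → Ectasian → Rhyacian; total span 2155 Myr; longest is Tonian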